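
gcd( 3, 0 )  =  3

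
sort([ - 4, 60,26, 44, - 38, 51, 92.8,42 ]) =[ - 38 , - 4, 26, 42,44 , 51,60,92.8]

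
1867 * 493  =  920431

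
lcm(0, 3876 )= 0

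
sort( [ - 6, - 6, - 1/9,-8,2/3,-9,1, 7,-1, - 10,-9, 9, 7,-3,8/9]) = [-10,-9 , - 9, - 8,  -  6,-6, - 3,-1, - 1/9, 2/3, 8/9,  1, 7,7, 9 ] 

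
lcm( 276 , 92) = 276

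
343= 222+121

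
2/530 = 1/265 = 0.00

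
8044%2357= 973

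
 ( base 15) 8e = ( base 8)206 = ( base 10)134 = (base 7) 251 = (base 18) 78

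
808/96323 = 808/96323 = 0.01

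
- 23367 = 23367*( - 1 )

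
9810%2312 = 562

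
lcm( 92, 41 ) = 3772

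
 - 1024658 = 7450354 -8475012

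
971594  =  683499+288095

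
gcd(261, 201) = 3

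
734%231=41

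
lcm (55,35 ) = 385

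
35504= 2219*16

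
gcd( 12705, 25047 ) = 363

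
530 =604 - 74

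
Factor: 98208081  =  3^2*10912009^1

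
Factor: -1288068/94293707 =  - 2^2*3^1*163^( - 1) * 107339^1*578489^( - 1)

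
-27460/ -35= 5492/7 = 784.57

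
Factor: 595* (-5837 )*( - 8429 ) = 5^1*7^1*13^1 * 17^1*449^1*8429^1 = 29274043435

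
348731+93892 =442623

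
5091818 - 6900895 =-1809077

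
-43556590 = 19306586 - 62863176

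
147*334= 49098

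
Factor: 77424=2^4 * 3^1*1613^1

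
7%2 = 1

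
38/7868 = 19/3934 = 0.00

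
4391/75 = 4391/75 = 58.55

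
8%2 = 0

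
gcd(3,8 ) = 1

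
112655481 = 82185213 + 30470268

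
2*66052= 132104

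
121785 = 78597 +43188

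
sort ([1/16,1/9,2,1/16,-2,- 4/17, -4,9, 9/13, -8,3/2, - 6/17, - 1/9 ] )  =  [ - 8, - 4,-2, - 6/17, - 4/17,-1/9,1/16, 1/16,1/9, 9/13,3/2, 2,9]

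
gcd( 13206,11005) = 2201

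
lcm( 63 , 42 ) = 126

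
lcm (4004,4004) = 4004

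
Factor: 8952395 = 5^1*1790479^1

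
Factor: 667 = 23^1*29^1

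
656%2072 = 656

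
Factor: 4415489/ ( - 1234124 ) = -2^(  -  2 )*13^1*29^(-1)*10639^( - 1)*339653^1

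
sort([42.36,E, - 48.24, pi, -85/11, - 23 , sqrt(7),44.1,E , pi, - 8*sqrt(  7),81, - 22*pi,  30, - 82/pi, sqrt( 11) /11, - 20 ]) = [ - 22*pi,  -  48.24, -82/pi,- 23,-8*sqrt( 7), - 20, - 85/11, sqrt( 11)/11, sqrt ( 7 ), E, E, pi,pi,30,42.36,44.1,81] 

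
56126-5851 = 50275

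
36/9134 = 18/4567 = 0.00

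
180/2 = 90 = 90.00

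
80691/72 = 26897/24 = 1120.71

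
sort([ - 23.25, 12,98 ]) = [ -23.25, 12 , 98] 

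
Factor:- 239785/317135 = -31^1*41^( - 1 ) = -  31/41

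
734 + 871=1605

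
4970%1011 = 926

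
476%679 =476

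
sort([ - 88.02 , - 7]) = [ - 88.02 ,  -  7 ]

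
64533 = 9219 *7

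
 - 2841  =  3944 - 6785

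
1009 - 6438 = -5429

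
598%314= 284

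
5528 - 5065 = 463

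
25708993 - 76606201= - 50897208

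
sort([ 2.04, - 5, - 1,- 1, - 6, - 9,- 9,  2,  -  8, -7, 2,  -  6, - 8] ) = [ - 9, - 9, - 8, - 8, -7,- 6,-6 , - 5, - 1,  -  1,2,2,2.04]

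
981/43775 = 981/43775 = 0.02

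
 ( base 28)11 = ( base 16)1d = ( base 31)t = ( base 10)29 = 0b11101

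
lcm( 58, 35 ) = 2030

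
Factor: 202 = 2^1*101^1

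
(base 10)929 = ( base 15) 41e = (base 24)1eh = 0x3a1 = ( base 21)225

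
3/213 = 1/71 = 0.01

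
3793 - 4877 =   -  1084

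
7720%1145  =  850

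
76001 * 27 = 2052027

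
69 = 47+22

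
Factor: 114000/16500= 2^2*11^(-1 ) * 19^1 = 76/11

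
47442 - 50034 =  - 2592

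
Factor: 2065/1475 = 5^( - 1 ) * 7^1 = 7/5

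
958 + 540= 1498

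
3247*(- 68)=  - 220796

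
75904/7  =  10843 + 3/7 = 10843.43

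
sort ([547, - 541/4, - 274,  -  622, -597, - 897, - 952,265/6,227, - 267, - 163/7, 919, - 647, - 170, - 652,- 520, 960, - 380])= [ - 952, - 897,-652 ,  -  647, - 622, - 597, - 520, - 380,-274,  -  267, - 170,-541/4, - 163/7,265/6, 227,547,919,960] 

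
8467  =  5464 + 3003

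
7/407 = 7/407 = 0.02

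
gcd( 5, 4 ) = 1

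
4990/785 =6  +  56/157  =  6.36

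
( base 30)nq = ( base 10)716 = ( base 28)PG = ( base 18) 23E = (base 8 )1314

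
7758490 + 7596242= 15354732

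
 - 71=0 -71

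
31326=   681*46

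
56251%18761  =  18729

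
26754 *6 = 160524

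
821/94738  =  821/94738 = 0.01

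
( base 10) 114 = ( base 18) 66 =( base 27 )46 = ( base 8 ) 162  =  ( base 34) 3C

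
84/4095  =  4/195 = 0.02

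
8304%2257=1533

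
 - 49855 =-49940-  - 85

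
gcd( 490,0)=490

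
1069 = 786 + 283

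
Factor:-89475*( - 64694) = 5788495650 = 2^1*3^1 *5^2*7^1*1193^1 * 4621^1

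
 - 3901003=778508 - 4679511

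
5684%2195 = 1294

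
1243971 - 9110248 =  - 7866277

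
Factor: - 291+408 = 117 = 3^2 * 13^1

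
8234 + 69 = 8303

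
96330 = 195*494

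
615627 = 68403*9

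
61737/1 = 61737 = 61737.00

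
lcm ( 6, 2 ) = 6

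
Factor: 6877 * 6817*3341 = 13^2 *17^1 * 23^2  *  257^1 *401^1 = 156627780569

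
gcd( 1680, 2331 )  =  21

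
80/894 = 40/447  =  0.09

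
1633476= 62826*26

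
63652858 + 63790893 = 127443751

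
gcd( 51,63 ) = 3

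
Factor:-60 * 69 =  - 2^2 * 3^2*5^1*23^1 = -4140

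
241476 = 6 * 40246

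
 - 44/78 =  - 22/39 =- 0.56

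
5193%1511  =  660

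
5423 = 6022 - 599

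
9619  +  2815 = 12434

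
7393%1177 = 331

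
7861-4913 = 2948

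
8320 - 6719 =1601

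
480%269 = 211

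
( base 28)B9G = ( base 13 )4080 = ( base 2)10001010111100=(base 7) 34632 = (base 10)8892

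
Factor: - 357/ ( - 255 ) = 7/5= 5^ ( - 1)*7^1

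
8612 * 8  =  68896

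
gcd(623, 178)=89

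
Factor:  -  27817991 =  - 27817991^1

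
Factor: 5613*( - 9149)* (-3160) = 162276544920 = 2^3*3^1*5^1*7^1 * 79^1*1307^1 * 1871^1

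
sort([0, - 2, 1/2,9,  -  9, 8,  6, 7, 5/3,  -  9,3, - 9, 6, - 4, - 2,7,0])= [ - 9, - 9, - 9, - 4, - 2,-2 , 0, 0, 1/2, 5/3,3 , 6,  6,7,  7,8,9 ]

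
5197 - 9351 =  - 4154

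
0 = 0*147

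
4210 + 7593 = 11803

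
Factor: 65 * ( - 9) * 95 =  - 3^2 * 5^2 * 13^1 * 19^1 = - 55575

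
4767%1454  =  405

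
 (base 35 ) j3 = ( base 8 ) 1234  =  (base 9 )822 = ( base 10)668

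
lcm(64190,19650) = 962850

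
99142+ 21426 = 120568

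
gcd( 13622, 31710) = 14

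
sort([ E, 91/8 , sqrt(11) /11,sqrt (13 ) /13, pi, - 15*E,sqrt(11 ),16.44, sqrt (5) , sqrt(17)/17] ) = [ - 15 * E,sqrt (17 )/17, sqrt(13) /13,sqrt(11)/11 , sqrt(5), E , pi , sqrt(11 ),91/8,16.44 ]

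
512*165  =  84480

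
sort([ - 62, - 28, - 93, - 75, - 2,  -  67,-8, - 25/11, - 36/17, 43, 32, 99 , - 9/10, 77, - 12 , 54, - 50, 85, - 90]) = [ - 93, - 90, - 75 ,-67,  -  62, - 50 , - 28  ,-12, - 8, - 25/11, - 36/17, - 2, -9/10, 32,43, 54,77,85, 99 ] 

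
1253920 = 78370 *16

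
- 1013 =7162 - 8175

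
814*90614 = 73759796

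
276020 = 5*55204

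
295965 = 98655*3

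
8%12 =8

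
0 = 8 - 8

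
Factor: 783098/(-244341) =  - 2^1*3^( - 2) * 17^(-1 )*311^1*1259^1*1597^( - 1 )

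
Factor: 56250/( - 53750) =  -45/43 =-3^2*5^1 * 43^(  -  1 ) 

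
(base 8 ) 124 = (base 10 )84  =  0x54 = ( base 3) 10010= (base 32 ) 2k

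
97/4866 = 97/4866 = 0.02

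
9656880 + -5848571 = 3808309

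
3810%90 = 30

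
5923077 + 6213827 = 12136904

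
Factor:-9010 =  - 2^1 * 5^1 * 17^1*53^1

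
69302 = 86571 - 17269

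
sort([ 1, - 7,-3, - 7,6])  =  [ - 7, -7, -3, 1 , 6] 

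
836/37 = 836/37=   22.59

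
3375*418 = 1410750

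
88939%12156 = 3847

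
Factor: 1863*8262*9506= 2^2*3^9*7^2*17^1*23^1 * 97^1=146317359636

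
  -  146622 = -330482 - -183860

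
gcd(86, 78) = 2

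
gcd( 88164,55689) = 3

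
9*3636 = 32724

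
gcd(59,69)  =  1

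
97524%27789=14157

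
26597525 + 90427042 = 117024567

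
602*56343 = 33918486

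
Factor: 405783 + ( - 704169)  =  -2^1*3^2*11^2*137^1  =  - 298386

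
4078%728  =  438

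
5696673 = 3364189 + 2332484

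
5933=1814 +4119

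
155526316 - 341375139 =  -  185848823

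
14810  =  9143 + 5667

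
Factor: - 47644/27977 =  -2^2*43^1 * 101^ (-1)  =  - 172/101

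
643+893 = 1536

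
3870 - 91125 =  - 87255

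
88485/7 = 88485/7 = 12640.71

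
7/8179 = 7/8179  =  0.00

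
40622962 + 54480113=95103075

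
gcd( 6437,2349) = 1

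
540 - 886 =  - 346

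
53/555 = 53/555 = 0.10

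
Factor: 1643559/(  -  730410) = -547853/243470 = - 2^(-1 )*5^( - 1)  *97^( -1) *251^ ( - 1) * 547853^1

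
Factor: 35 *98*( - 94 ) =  - 2^2*5^1*7^3*47^1 =-322420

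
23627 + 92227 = 115854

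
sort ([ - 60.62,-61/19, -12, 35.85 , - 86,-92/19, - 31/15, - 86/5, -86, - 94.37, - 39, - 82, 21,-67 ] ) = [ - 94.37, - 86, - 86, - 82,-67,-60.62 ,  -  39, - 86/5,-12 , - 92/19,-61/19,-31/15, 21,35.85 ] 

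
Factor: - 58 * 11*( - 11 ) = 7018 = 2^1*11^2*29^1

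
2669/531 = 2669/531 = 5.03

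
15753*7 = 110271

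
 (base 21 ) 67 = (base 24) 5d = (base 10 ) 133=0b10000101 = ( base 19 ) 70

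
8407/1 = 8407 = 8407.00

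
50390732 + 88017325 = 138408057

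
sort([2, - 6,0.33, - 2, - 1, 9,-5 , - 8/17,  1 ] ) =[ - 6, - 5, - 2,-1, - 8/17,0.33,1,  2, 9 ]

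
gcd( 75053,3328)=1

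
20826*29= 603954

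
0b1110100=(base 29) 40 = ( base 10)116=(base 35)3b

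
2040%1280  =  760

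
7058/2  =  3529 =3529.00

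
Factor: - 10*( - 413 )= 2^1* 5^1*7^1 * 59^1 = 4130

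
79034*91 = 7192094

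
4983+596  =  5579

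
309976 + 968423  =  1278399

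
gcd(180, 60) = 60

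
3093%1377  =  339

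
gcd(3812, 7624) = 3812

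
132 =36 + 96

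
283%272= 11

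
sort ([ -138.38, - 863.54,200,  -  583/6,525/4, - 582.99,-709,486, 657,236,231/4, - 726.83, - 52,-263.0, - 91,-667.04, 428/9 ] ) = [ - 863.54, - 726.83, - 709, -667.04, - 582.99, - 263.0, - 138.38, - 583/6,-91, - 52,428/9,231/4, 525/4,  200,  236,486,  657] 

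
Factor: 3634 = 2^1*23^1*79^1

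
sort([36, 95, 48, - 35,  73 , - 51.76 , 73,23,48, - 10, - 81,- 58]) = [-81 , - 58 ,-51.76, - 35 , - 10,23,36, 48,48, 73,73,95]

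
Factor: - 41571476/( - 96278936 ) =2^( - 1)*13^( - 1 )*47^( -1 ) * 19697^( - 1 )*10392869^1 = 10392869/24069734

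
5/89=5/89 =0.06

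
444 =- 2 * (-222 ) 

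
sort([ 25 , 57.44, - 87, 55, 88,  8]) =[-87,8,25, 55,57.44,88]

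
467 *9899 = 4622833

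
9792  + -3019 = 6773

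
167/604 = 167/604 = 0.28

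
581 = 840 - 259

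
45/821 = 45/821 = 0.05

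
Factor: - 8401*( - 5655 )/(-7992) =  - 2^(  -  3 )*3^( - 2)*5^1*13^1*29^1*31^1*37^( - 1)*271^1 = - 15835885/2664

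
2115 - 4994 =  - 2879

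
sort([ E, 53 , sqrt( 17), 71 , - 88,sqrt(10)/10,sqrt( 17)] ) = [ - 88, sqrt(10)/10,E, sqrt( 17),sqrt(17 ), 53,71 ] 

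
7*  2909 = 20363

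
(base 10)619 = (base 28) M3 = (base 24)11J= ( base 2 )1001101011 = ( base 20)1aj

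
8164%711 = 343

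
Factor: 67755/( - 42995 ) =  - 3^1*4517^1*8599^( - 1)= - 13551/8599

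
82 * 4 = 328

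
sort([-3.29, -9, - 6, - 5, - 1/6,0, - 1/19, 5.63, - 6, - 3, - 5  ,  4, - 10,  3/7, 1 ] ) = [ - 10, - 9 ,-6,-6, - 5,-5,-3.29, - 3, - 1/6, - 1/19, 0, 3/7,1, 4, 5.63]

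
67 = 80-13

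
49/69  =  49/69  =  0.71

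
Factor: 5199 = 3^1*1733^1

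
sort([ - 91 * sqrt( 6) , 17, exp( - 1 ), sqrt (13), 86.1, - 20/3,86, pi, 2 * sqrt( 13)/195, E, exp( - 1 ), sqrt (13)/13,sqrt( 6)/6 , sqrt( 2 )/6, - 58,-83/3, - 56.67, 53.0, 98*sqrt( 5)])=[-91*sqrt( 6),-58,-56.67, - 83/3 , - 20/3,  2*  sqrt( 13)/195, sqrt (2)/6, sqrt(13 )/13, exp( - 1), exp( - 1 ),sqrt( 6) /6,E,  pi, sqrt( 13),17, 53.0,86,86.1, 98*sqrt( 5) ]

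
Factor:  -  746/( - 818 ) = 373/409 = 373^1 * 409^(-1)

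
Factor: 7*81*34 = 2^1*3^4*7^1*17^1 = 19278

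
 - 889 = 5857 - 6746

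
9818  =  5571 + 4247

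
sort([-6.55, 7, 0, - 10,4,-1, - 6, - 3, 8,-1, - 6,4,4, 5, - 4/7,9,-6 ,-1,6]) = [-10,-6.55 ,  -  6,-6,-6, - 3 , - 1, - 1, - 1 ,-4/7, 0,4,4, 4,5,6,  7,8 , 9] 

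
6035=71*85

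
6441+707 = 7148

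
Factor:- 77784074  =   - 2^1*751^1*51787^1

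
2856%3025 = 2856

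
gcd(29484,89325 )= 9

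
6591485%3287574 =16337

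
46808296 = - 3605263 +50413559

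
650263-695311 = - 45048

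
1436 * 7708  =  11068688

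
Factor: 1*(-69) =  - 3^1*23^1 = - 69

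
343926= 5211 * 66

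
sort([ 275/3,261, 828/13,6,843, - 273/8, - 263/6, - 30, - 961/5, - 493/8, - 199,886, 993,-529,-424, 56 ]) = [ - 529, - 424, - 199, - 961/5, - 493/8, - 263/6,-273/8,- 30,6,  56, 828/13,275/3, 261,843 , 886, 993] 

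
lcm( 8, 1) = 8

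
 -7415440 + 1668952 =- 5746488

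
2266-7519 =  -5253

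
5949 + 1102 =7051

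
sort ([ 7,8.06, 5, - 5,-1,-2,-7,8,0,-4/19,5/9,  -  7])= [ -7,-7, - 5,-2,-1,-4/19,0, 5/9,5,7,8,8.06 ]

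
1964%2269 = 1964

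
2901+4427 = 7328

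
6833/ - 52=  -  6833/52= - 131.40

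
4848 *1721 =8343408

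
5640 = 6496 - 856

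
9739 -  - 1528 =11267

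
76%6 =4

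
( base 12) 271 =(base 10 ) 373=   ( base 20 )ID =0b101110101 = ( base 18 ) 12d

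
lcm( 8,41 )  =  328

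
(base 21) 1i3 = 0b1100110110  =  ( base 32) pm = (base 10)822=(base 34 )O6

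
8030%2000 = 30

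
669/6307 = 669/6307 = 0.11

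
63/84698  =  63/84698 = 0.00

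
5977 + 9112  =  15089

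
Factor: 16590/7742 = 3^1  *5^1*7^( - 1)=15/7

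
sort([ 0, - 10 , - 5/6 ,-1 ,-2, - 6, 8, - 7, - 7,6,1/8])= [ - 10, - 7,-7, - 6, - 2, - 1, - 5/6, 0  ,  1/8, 6,8]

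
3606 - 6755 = -3149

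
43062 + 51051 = 94113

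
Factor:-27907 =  - 11^1*43^1*59^1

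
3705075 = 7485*495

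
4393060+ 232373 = 4625433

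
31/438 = 31/438 = 0.07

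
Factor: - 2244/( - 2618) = 2^1 *3^1*7^( - 1) = 6/7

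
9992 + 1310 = 11302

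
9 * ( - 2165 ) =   -  19485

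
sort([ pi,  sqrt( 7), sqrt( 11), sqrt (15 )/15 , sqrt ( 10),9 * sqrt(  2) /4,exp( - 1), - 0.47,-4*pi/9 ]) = [  -  4*pi/9, - 0.47, sqrt (15)/15,exp ( - 1),sqrt( 7 ),pi, sqrt( 10 ), 9*sqrt( 2)/4 , sqrt( 11)]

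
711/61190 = 711/61190=   0.01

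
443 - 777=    - 334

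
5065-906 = 4159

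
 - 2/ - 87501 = 2/87501 = 0.00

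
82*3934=322588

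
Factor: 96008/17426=2^2*11^1*1091^1*8713^(-1)= 48004/8713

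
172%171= 1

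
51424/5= 51424/5 = 10284.80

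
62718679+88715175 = 151433854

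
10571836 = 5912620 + 4659216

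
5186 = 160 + 5026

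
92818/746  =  46409/373  =  124.42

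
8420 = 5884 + 2536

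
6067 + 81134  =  87201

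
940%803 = 137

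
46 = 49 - 3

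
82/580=41/290=0.14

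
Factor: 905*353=319465= 5^1  *181^1 * 353^1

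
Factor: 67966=2^1*17^1*1999^1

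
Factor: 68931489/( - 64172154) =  - 22977163/21390718 = - 2^( - 1)*11^1*2088833^1*10695359^( - 1) 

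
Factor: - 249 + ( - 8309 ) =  - 2^1*11^1 *389^1 = - 8558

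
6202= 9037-2835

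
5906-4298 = 1608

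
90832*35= 3179120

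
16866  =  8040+8826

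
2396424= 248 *9663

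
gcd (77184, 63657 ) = 9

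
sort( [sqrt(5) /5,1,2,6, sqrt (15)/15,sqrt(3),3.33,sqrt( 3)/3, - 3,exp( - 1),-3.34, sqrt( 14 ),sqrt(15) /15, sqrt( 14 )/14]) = [-3.34, - 3,  sqrt(15) /15,sqrt(15) /15, sqrt( 14)/14,exp( - 1 ), sqrt( 5) /5, sqrt( 3) /3, 1,sqrt( 3),2,3.33, sqrt(14 ),6] 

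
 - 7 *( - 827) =5789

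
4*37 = 148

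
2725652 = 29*93988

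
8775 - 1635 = 7140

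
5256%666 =594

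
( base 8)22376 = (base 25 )F3K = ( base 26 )E06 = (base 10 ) 9470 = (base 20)13DA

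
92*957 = 88044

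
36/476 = 9/119  =  0.08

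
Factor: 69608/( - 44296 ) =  - 7^ ( - 1 )*11^1 = -  11/7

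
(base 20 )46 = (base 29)2S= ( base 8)126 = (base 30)2Q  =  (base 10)86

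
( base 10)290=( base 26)b4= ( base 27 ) AK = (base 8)442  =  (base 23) CE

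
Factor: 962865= 3^2* 5^1*21397^1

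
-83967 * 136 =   -  11419512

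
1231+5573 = 6804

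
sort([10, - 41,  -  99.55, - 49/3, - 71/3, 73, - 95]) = [ - 99.55, - 95 , - 41, - 71/3, - 49/3, 10,73]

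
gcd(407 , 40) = 1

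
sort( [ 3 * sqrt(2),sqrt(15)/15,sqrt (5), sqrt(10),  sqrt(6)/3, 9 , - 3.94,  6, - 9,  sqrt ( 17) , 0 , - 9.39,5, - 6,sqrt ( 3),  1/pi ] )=[ - 9.39, -9, - 6,  -  3.94, 0,sqrt (15)/15,1/pi,sqrt(6) /3, sqrt (3),sqrt( 5),sqrt(10), sqrt(  17),3*sqrt( 2),5 , 6,9]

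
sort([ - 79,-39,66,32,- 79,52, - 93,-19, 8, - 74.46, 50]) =[ -93, - 79,- 79, - 74.46, - 39, - 19 , 8,32 , 50,  52, 66]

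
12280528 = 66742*184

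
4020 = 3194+826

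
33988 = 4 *8497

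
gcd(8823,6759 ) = 3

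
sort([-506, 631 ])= [ - 506, 631] 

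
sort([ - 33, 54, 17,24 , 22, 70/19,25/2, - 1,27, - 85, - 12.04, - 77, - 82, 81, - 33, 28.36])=[ - 85, - 82, - 77, - 33, - 33,-12.04,  -  1, 70/19,25/2, 17,22, 24,27,28.36,54,81]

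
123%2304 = 123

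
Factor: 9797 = 97^1*101^1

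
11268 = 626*18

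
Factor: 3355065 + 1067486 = 7^1*379^1*1667^1 = 4422551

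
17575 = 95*185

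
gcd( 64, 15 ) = 1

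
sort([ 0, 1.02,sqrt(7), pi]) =[0, 1.02,sqrt(7),pi]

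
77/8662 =77/8662 = 0.01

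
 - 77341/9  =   - 77341/9 = - 8593.44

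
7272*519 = 3774168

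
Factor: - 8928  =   - 2^5*3^2*31^1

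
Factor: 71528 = 2^3 * 8941^1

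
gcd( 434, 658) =14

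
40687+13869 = 54556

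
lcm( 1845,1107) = 5535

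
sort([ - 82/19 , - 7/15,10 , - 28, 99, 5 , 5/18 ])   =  [-28,-82/19, - 7/15 , 5/18, 5, 10, 99 ] 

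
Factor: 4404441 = 3^1*107^1 * 13721^1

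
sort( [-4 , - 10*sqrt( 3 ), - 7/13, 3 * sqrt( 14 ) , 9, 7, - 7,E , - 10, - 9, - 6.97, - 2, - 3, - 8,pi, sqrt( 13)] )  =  [ - 10*sqrt( 3), - 10, - 9, - 8,-7, - 6.97, - 4 , - 3, - 2, - 7/13,  E,pi,sqrt( 13),7, 9,3*sqrt(14)]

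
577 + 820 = 1397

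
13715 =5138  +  8577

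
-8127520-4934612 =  - 13062132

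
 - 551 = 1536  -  2087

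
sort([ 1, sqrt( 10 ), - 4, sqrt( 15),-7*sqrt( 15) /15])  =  [ - 4,  -  7*sqrt( 15)/15, 1, sqrt( 10) , sqrt(15 )]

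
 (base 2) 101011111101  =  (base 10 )2813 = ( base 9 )3765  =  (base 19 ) 7F1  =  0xafd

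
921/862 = 1+59/862 = 1.07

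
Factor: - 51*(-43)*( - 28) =-2^2*3^1*7^1*17^1*43^1 = - 61404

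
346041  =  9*38449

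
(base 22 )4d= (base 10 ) 101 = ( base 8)145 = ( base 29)3e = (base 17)5G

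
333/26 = 12 + 21/26 = 12.81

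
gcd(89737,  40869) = 19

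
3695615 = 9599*385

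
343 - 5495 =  - 5152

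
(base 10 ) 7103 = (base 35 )5rx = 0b1101110111111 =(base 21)g25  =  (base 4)1232333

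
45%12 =9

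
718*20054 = 14398772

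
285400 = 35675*8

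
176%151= 25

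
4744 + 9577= 14321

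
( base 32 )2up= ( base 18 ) 969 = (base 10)3033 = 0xbd9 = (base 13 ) 14c4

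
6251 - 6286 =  - 35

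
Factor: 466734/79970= 321/55  =  3^1*5^( - 1)*11^( - 1)*107^1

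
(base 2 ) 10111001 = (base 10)185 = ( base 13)113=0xb9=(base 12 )135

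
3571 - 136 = 3435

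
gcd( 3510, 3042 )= 234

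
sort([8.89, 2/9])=[2/9,8.89 ] 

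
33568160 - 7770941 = 25797219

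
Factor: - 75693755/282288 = -2^ ( - 4)*3^ (-1 )*5^1*59^1* 5881^(  -  1)*256589^1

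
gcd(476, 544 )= 68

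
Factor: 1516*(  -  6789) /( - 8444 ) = 2573031/2111 = 3^1*31^1*73^1*379^1*2111^( - 1)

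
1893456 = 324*5844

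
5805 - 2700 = 3105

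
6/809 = 6/809 = 0.01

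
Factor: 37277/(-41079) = - 3^(  -  1) * 13693^(  -  1 )*37277^1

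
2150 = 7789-5639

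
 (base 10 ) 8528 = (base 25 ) DG3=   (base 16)2150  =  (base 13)3B60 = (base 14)3172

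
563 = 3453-2890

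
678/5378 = 339/2689 = 0.13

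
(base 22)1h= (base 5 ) 124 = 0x27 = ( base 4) 213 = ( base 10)39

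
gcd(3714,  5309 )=1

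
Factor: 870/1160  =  3/4= 2^(-2 )*3^1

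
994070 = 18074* 55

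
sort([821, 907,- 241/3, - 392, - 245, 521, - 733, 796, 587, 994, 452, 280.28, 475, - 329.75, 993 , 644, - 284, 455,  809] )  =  [  -  733, - 392, - 329.75, - 284, - 245, - 241/3,  280.28, 452,455, 475, 521,587, 644 , 796,809, 821, 907,993, 994]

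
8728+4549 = 13277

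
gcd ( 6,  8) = 2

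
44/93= 44/93 =0.47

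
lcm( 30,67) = 2010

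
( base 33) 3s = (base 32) 3v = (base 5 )1002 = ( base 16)7f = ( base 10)127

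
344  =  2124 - 1780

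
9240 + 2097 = 11337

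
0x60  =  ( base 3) 10120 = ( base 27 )3f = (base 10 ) 96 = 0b1100000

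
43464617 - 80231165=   -  36766548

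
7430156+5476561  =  12906717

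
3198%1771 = 1427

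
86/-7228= - 43/3614 = -  0.01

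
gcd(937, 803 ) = 1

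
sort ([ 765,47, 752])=[ 47, 752,765]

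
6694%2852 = 990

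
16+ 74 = 90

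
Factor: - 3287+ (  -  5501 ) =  - 2^2*13^3 =- 8788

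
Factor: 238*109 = 2^1*7^1*17^1 * 109^1   =  25942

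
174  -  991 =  - 817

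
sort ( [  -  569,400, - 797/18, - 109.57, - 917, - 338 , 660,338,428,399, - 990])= [ - 990, - 917, - 569,-338 , - 109.57, - 797/18,338,399,400,428 , 660 ]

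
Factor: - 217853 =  - 131^1*1663^1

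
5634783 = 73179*77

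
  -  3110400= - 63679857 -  - 60569457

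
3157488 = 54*58472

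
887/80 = 11 + 7/80=11.09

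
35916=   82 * 438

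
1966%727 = 512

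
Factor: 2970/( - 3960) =-3/4 = - 2^ (-2) * 3^1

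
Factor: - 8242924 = -2^2 * 23^1 * 89597^1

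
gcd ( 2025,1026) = 27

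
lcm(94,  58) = 2726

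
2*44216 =88432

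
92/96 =23/24 = 0.96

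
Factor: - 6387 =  - 3^1*2129^1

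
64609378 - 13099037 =51510341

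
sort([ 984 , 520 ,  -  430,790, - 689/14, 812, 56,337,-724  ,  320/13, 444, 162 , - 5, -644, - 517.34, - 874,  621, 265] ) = [- 874, - 724, - 644, - 517.34, - 430, - 689/14, - 5,320/13, 56,  162, 265, 337,444, 520,621,790,812, 984 ] 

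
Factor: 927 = 3^2 * 103^1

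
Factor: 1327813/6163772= 2^( - 2 )  *  23^1*479^ ( - 1 )*3217^( - 1)*57731^1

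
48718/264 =184+71/132= 184.54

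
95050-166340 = -71290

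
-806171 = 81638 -887809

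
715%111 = 49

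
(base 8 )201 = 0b10000001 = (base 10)129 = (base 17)7a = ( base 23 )5e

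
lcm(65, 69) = 4485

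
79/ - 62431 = -79/62431 = - 0.00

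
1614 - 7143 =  - 5529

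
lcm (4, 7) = 28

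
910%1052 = 910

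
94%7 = 3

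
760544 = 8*95068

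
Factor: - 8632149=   -  3^1*331^1 * 8693^1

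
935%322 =291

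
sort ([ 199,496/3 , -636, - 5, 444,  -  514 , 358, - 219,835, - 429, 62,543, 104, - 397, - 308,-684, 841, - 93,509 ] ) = [-684, - 636, - 514, - 429,- 397, - 308, - 219, - 93, - 5, 62,104, 496/3, 199,358,444, 509, 543,835,  841 ] 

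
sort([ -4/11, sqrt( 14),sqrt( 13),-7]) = [ - 7, - 4/11,sqrt( 13),  sqrt (14)]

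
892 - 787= 105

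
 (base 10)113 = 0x71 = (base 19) 5I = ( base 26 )49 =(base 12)95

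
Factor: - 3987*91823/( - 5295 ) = 122032767/1765= 3^1*5^( - 1) * 353^( - 1 ) * 443^1*91823^1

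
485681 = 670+485011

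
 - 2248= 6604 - 8852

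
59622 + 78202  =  137824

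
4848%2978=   1870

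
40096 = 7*5728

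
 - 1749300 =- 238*7350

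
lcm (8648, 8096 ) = 380512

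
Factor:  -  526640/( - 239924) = 131660/59981=2^2*5^1*29^1 * 227^1*59981^( - 1)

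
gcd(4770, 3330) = 90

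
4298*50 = 214900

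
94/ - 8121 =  - 94/8121  =  - 0.01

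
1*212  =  212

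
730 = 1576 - 846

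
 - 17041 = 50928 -67969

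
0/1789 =0 = 0.00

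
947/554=947/554 =1.71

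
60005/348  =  172 + 149/348 =172.43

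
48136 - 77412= -29276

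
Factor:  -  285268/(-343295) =2^2*5^(  -  1)*68659^ (-1 )*71317^1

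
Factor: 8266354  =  2^1*61^1 * 67757^1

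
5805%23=9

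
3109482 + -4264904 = - 1155422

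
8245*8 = 65960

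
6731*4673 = 31453963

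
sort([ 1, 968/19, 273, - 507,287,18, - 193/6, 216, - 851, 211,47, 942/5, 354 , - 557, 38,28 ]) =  [  -  851 , - 557, - 507, - 193/6, 1, 18, 28,38,  47,968/19, 942/5  ,  211,216, 273, 287,354]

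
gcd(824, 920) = 8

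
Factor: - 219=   -  3^1*73^1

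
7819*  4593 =35912667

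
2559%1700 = 859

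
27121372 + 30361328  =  57482700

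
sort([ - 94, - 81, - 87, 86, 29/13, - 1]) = [ - 94 , -87 ,- 81, - 1, 29/13, 86]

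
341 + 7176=7517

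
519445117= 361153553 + 158291564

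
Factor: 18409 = 41^1*449^1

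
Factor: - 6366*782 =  - 2^2*3^1* 17^1*23^1*1061^1 = - 4978212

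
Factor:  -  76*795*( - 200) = 12084000 = 2^5 * 3^1*5^3*19^1*53^1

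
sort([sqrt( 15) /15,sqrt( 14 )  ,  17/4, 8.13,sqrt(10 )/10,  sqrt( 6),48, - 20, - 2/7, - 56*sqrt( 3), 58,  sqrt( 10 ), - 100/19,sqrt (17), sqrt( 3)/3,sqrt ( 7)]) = [ - 56* sqrt( 3 ), - 20, - 100/19, - 2/7,sqrt( 15)/15, sqrt( 10)/10  ,  sqrt(3)/3,  sqrt( 6), sqrt(7),sqrt( 10), sqrt(14), sqrt( 17), 17/4, 8.13, 48,  58]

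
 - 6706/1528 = - 5 + 467/764 = - 4.39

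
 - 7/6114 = -7/6114 = - 0.00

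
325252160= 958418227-633166067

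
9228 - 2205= 7023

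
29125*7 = 203875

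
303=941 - 638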